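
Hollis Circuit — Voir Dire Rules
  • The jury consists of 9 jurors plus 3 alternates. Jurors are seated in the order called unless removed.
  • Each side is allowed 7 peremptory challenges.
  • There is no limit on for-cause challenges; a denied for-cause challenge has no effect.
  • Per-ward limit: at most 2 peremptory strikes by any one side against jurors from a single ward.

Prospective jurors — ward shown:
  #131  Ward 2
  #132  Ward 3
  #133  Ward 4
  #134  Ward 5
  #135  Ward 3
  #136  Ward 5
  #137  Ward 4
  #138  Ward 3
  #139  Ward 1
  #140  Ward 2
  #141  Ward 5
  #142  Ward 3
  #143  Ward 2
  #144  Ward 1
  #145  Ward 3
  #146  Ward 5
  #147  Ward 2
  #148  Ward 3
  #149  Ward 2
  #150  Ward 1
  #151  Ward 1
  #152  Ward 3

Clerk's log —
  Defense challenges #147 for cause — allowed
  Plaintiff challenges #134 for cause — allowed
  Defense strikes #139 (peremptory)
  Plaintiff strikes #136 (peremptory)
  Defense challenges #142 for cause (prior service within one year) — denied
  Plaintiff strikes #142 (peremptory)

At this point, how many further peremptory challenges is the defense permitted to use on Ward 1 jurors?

Defense peremptories so far: #139 — 1 of 7 used, 6 left overall.
Against Ward 1: #139 — 1 used; per-ward cap 2 leaves 1.
Binding limit: min(6, 1) = 1.

1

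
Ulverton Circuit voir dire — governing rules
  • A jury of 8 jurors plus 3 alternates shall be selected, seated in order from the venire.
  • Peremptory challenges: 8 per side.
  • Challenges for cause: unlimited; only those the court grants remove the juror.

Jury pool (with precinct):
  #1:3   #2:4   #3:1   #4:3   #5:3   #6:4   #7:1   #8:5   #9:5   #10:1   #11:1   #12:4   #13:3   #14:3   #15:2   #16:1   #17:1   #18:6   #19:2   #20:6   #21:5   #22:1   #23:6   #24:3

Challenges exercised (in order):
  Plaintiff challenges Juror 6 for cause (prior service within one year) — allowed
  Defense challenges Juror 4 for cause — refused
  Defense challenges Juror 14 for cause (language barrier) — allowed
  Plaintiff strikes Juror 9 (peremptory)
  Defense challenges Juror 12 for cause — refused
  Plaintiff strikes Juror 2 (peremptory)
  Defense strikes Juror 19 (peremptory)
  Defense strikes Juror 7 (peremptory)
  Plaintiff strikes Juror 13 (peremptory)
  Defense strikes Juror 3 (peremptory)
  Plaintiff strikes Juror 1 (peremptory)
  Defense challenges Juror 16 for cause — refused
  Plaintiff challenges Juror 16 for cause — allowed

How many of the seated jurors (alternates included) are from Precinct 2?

1

Removed: #1, #2, #3, #6, #7, #9, #13, #14, #16, #19.
Seated (11 incl. alternates): #4, #5, #8, #10, #11, #12, #15, #17, #18, #20, #21.
Of those, in Precinct 2: #15 → 1.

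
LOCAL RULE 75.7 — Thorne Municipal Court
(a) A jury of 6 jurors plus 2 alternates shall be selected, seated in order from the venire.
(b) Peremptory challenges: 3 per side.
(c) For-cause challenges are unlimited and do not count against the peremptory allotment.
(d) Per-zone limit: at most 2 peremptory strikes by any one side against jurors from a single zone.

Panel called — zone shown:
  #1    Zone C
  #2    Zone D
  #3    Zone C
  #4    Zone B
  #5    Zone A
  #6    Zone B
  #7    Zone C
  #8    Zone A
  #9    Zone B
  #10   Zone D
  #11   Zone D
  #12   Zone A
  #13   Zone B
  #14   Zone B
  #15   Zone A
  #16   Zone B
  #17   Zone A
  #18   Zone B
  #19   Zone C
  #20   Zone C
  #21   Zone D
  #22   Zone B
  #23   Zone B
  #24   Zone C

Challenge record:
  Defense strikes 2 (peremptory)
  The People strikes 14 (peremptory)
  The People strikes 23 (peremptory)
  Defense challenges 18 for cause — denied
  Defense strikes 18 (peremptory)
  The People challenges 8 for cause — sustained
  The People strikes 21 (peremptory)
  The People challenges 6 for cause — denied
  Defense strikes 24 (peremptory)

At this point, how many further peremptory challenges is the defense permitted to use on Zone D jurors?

Defense peremptories so far: #2, #18, #24 — 3 of 3 used, 0 left overall.
Against Zone D: #2 — 1 used; per-zone cap 2 leaves 1.
Binding limit: min(0, 1) = 0.

0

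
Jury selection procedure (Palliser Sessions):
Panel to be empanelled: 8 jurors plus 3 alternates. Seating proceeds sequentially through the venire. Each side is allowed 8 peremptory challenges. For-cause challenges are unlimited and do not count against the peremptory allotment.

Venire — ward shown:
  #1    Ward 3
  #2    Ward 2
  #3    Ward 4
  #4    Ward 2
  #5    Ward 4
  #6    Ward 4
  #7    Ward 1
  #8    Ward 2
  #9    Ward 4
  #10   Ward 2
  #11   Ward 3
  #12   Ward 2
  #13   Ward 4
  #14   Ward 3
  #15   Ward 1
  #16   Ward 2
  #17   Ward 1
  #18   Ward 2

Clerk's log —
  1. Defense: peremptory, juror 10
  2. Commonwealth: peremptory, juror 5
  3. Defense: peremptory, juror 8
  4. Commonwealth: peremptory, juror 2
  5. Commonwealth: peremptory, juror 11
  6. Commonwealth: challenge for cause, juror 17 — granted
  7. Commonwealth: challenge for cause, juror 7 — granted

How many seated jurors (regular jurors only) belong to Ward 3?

2

Removed: #2, #5, #7, #8, #10, #11, #17.
Seated jurors 1–8: #1, #3, #4, #6, #9, #12, #13, #14 (alternates #15, #16, #18 not counted).
Of those, in Ward 3: #1, #14 → 2.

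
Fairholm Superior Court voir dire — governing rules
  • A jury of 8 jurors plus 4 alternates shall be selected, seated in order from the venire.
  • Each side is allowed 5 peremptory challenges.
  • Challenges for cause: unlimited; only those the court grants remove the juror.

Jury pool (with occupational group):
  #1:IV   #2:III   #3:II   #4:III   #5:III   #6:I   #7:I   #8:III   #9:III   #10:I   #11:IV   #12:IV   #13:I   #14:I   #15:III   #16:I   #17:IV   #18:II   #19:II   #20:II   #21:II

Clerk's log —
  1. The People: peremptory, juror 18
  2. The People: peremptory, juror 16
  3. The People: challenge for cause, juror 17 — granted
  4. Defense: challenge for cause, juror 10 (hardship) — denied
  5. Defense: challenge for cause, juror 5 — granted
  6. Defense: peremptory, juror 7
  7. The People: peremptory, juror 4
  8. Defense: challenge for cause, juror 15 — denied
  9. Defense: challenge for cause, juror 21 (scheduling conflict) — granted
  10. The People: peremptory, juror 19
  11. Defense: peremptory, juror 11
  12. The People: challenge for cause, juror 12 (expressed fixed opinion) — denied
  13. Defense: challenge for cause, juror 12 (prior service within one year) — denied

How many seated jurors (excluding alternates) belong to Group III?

3

Removed: #4, #5, #7, #11, #16, #17, #18, #19, #21.
Seated jurors 1–8: #1, #2, #3, #6, #8, #9, #10, #12 (alternates #13, #14, #15, #20 not counted).
Of those, in Group III: #2, #8, #9 → 3.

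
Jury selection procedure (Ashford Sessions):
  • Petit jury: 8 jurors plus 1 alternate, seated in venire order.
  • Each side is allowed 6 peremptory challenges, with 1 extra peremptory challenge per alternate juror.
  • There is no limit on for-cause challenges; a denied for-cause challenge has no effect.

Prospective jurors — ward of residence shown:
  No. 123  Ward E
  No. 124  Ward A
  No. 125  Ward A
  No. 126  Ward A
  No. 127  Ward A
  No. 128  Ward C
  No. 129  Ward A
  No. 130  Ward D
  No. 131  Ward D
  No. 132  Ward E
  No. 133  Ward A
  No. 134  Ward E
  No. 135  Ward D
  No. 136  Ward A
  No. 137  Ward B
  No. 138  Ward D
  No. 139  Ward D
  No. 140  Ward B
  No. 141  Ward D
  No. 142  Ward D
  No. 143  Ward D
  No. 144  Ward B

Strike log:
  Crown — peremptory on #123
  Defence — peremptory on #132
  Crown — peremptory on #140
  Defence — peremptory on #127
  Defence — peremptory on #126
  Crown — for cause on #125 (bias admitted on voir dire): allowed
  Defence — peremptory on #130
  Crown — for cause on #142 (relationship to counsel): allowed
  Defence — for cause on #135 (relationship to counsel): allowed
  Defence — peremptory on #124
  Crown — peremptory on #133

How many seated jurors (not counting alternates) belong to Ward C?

1

Removed: #123, #124, #125, #126, #127, #130, #132, #133, #135, #140, #142.
Seated jurors 1–8: #128, #129, #131, #134, #136, #137, #138, #139 (alternates #141 not counted).
Of those, in Ward C: #128 → 1.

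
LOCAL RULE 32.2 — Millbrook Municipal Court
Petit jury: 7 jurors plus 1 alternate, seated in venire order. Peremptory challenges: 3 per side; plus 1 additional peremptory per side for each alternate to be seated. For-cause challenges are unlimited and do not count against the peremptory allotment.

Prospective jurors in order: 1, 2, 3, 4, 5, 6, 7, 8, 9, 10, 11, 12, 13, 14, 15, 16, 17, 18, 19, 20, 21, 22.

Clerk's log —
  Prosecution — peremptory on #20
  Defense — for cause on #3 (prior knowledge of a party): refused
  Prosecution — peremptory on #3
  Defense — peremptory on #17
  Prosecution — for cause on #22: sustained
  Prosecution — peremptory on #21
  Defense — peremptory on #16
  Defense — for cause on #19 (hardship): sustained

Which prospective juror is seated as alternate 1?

9

Removed: #3, #16, #17, #19, #20, #21, #22.
Filling seats in venire order through position 8: #1, #2, #4, #5, #6, #7, #8, #9.
So alternate 1 is #9.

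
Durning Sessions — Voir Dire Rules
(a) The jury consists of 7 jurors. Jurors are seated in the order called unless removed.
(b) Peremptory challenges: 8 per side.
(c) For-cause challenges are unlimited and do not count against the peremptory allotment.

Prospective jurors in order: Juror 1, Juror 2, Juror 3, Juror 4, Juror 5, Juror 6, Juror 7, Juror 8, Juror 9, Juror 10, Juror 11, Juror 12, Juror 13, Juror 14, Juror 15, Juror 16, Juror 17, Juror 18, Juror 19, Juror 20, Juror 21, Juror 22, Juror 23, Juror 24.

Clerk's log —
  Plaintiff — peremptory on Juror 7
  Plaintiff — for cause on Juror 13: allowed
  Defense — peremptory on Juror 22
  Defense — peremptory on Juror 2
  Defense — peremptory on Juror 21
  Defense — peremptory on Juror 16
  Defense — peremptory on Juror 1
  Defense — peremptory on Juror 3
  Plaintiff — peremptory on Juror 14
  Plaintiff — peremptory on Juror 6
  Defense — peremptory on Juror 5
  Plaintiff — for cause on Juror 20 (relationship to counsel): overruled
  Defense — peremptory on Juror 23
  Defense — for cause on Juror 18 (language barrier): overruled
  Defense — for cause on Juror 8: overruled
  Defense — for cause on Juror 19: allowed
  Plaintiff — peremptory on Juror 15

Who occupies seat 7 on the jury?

Removed: #1, #2, #3, #5, #6, #7, #13, #14, #15, #16, #19, #21, #22, #23. (#8, #18, #20 stay — for-cause denied.)
Seating in order: seats 1–7 → #4, #8, #9, #10, #11, #12, #17.
So seat 7 is #17.

17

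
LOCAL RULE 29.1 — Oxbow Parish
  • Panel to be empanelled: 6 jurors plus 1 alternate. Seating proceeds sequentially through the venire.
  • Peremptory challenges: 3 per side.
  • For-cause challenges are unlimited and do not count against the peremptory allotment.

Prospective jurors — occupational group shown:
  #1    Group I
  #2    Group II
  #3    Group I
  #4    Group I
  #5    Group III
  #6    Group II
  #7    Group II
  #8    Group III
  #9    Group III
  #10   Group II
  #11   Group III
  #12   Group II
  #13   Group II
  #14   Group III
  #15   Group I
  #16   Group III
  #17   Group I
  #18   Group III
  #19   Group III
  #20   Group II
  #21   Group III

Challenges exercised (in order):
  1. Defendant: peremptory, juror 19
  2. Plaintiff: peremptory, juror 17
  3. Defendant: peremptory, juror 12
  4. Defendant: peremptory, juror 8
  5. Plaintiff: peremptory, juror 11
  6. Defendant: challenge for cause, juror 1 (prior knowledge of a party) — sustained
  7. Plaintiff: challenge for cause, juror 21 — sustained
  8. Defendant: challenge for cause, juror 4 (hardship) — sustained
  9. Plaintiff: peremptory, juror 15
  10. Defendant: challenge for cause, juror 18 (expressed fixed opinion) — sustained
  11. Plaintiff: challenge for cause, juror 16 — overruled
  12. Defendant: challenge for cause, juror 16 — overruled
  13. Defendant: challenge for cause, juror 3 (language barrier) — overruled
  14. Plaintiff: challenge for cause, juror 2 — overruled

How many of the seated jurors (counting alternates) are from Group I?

1

Removed: #1, #4, #8, #11, #12, #15, #17, #18, #19, #21.
Seated (7 incl. alternates): #2, #3, #5, #6, #7, #9, #10.
Of those, in Group I: #3 → 1.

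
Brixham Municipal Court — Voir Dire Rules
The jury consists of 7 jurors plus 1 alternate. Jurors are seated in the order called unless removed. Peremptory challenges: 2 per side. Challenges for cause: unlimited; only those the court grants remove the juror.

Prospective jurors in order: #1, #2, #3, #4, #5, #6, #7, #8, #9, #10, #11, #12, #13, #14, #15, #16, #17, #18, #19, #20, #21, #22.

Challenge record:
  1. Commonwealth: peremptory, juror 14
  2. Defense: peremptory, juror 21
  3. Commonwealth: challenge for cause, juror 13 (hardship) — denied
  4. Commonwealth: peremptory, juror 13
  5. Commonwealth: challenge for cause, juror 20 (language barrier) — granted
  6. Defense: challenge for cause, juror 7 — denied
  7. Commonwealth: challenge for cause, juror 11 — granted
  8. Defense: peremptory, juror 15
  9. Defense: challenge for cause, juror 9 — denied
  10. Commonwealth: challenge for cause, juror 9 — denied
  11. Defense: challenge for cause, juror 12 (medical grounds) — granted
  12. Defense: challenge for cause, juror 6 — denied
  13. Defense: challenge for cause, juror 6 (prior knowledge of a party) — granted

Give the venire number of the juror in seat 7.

8

Removed: #6, #11, #12, #13, #14, #15, #20, #21. (#7, #9 stay — for-cause denied.)
Filling seats in venire order through position 7: #1, #2, #3, #4, #5, #7, #8.
So seat 7 is #8.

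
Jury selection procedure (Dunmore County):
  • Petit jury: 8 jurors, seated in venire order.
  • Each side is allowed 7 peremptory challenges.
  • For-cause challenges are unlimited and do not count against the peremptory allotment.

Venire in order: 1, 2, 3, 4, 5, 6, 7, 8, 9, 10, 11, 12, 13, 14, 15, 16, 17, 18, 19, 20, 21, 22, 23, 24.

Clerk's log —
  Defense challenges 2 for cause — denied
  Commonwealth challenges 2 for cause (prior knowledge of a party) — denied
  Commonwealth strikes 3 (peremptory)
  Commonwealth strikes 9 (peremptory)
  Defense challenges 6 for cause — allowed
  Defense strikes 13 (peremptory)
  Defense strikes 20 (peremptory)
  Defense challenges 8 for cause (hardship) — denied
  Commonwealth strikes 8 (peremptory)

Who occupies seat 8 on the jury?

Removed: #3, #6, #8, #9, #13, #20. (#2 stays — for-cause denied.)
Seating in order: seats 1–8 → #1, #2, #4, #5, #7, #10, #11, #12.
So seat 8 is #12.

12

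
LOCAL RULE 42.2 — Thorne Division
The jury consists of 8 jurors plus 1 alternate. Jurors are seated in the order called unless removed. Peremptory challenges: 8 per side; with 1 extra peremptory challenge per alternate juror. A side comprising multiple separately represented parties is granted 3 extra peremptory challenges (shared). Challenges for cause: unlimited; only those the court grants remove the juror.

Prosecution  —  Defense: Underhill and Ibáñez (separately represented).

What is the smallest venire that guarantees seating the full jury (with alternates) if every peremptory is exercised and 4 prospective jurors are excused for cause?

34

Seats to fill: 8 + 1 alternates = 9.
Peremptories — Prosecution: 8 + 1×1 = 9; Defense: 8 + 1×1 + 3 = 12; total 21.
For-cause removals: 4.
Minimum venire: 9 + 21 + 4 = 34.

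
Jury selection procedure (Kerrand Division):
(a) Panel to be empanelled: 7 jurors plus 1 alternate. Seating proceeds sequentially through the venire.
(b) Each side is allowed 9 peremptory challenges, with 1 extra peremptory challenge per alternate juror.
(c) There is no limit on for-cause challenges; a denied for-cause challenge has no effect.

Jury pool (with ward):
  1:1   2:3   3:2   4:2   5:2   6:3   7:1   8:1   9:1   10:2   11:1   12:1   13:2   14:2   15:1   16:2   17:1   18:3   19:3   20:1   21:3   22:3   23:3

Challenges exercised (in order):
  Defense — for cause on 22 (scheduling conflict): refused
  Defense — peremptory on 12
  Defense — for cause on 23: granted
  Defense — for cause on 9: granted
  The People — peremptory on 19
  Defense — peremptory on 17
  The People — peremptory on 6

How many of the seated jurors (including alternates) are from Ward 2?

4

Removed: #6, #9, #12, #17, #19, #23.
Seated (8 incl. alternates): #1, #2, #3, #4, #5, #7, #8, #10.
Of those, in Ward 2: #3, #4, #5, #10 → 4.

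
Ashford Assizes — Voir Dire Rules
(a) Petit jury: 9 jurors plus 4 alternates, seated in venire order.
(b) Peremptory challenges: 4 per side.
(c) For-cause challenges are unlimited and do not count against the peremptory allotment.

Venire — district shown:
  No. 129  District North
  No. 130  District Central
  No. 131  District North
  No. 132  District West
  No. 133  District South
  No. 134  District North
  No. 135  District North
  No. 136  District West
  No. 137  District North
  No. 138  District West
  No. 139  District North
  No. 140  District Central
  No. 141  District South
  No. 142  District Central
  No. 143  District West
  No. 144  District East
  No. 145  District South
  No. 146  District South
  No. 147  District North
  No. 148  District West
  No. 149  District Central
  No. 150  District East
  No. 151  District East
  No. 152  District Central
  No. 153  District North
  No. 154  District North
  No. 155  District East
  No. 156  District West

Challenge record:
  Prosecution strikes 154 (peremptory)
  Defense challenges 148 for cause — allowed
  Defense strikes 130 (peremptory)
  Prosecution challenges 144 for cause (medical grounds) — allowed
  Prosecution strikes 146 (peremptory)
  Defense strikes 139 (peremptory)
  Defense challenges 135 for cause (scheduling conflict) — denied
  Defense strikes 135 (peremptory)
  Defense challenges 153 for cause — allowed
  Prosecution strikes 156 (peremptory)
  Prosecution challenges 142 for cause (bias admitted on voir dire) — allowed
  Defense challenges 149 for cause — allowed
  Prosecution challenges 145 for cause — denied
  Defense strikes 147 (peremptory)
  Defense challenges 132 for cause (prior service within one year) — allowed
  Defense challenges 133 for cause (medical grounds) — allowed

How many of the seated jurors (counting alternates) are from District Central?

2

Removed: #130, #132, #133, #135, #139, #142, #144, #146, #147, #148, #149, #153, #154, #156.
Seated (13 incl. alternates): #129, #131, #134, #136, #137, #138, #140, #141, #143, #145, #150, #151, #152.
Of those, in District Central: #140, #152 → 2.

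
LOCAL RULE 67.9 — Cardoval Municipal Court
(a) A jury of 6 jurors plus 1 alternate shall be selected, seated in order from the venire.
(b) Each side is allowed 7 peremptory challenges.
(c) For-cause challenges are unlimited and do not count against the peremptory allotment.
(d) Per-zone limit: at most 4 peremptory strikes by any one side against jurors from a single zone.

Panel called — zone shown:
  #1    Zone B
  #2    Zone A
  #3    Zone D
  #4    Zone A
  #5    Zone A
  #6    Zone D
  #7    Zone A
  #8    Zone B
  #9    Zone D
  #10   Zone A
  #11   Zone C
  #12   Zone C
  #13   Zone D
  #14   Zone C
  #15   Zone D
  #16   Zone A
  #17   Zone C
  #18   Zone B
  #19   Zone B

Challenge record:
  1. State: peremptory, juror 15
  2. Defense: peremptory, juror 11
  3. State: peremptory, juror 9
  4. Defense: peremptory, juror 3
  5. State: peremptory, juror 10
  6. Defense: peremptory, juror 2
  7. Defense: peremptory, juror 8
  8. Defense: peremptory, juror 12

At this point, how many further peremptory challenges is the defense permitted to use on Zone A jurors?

2

Defense peremptories so far: #11, #3, #2, #8, #12 — 5 of 7 used, 2 left overall.
Against Zone A: #2 — 1 used; per-zone cap 4 leaves 3.
Binding limit: min(2, 3) = 2.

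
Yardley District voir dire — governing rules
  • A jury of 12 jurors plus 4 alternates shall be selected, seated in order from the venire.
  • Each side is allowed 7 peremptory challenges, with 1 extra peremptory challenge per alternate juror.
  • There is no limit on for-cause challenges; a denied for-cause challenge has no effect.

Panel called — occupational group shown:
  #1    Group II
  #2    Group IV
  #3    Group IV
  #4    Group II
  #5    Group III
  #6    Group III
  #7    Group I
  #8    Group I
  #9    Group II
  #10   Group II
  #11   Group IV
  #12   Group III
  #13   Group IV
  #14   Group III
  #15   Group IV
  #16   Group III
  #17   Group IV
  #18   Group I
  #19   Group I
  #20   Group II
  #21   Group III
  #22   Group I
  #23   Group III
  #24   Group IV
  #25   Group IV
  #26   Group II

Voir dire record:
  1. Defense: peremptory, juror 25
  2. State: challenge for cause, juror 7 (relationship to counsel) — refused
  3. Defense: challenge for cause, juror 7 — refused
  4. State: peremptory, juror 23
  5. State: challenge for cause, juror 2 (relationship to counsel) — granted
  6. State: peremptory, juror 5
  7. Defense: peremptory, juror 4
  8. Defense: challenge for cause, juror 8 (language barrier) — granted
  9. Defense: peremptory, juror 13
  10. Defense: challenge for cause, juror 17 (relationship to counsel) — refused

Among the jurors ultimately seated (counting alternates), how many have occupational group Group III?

5

Removed: #2, #4, #5, #8, #13, #23, #25.
Seated (16 incl. alternates): #1, #3, #6, #7, #9, #10, #11, #12, #14, #15, #16, #17, #18, #19, #20, #21.
Of those, in Group III: #6, #12, #14, #16, #21 → 5.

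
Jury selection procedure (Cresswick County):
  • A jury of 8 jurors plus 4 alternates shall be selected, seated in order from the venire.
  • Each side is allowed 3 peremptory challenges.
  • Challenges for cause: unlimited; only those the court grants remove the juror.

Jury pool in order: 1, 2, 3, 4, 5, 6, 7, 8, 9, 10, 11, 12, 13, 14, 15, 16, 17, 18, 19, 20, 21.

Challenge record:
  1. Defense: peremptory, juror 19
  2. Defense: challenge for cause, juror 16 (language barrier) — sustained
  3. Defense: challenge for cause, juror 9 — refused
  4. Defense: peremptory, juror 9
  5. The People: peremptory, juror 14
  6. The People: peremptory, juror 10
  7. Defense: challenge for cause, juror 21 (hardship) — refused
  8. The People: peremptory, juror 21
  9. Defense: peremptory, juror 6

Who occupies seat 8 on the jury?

11

Removed: #6, #9, #10, #14, #16, #19, #21.
Filling seats in venire order through position 8: #1, #2, #3, #4, #5, #7, #8, #11.
So seat 8 is #11.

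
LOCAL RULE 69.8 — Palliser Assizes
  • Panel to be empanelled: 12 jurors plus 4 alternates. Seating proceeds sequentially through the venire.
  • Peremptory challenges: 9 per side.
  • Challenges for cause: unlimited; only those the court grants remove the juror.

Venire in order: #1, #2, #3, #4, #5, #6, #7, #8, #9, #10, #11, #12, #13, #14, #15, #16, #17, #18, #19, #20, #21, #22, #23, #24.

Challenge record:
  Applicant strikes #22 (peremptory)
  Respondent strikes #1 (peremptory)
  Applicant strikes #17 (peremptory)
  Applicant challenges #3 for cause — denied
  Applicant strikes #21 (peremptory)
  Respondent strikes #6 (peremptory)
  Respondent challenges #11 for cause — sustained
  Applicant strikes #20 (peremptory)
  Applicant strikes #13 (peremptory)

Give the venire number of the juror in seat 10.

14

Removed: #1, #6, #11, #13, #17, #20, #21, #22. (#3 stays — for-cause denied.)
Seating in order: seats 1–12 → #2, #3, #4, #5, #7, #8, #9, #10, #12, #14, #15, #16; alternates → #18, #19, #23, #24.
So seat 10 is #14.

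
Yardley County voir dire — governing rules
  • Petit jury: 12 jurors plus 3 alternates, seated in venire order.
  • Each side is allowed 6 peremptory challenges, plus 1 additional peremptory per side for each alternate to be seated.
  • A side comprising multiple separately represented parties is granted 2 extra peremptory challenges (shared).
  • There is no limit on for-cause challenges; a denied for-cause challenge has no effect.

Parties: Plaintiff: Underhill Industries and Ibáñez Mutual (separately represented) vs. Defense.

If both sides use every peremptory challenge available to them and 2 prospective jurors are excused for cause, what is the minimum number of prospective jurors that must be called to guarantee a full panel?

37

Seats to fill: 12 + 3 alternates = 15.
Peremptories — Plaintiff: 6 + 1×3 + 2 = 11; Defense: 6 + 1×3 = 9; total 20.
For-cause removals: 2.
Minimum venire: 15 + 20 + 2 = 37.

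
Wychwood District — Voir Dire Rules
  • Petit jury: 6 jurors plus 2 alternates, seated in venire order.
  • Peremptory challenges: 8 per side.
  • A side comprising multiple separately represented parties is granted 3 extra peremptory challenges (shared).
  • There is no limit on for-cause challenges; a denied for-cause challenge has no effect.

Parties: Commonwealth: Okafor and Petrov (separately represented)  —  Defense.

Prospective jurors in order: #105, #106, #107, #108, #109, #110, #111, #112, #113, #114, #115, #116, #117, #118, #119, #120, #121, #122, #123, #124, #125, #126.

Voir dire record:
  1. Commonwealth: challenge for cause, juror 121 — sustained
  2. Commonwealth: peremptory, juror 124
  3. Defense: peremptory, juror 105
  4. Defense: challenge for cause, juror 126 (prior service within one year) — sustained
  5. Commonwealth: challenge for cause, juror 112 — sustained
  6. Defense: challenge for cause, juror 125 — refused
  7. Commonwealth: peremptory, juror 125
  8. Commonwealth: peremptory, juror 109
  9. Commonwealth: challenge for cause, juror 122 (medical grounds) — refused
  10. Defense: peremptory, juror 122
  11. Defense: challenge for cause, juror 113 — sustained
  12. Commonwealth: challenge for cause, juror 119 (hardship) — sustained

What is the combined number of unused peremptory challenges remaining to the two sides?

14

Commonwealth allotment: 8 base + 3 multi-party = 11. Defense allotment: 8.
Commonwealth peremptories used: #124, #125, #109 — 3 (for-cause on #121, #112, #122, #119 don't count).
Defense peremptories used: #105, #122 — 2 (for-cause on #126, #125, #113 don't count).
Remaining: (11 − 3) + (8 − 2) = 14.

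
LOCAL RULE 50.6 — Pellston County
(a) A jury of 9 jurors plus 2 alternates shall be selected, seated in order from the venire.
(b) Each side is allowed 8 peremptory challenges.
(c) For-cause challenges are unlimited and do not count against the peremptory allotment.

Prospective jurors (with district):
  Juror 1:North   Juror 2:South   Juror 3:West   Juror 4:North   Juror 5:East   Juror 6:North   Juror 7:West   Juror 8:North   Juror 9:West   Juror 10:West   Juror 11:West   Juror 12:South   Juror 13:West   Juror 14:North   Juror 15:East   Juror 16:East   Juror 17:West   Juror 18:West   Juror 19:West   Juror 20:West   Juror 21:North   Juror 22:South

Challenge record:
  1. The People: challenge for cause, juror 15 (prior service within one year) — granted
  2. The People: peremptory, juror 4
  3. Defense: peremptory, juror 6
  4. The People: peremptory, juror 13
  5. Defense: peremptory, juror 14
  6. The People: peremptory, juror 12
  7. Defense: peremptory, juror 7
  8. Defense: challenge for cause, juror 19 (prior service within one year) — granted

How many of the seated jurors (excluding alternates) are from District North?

2

Removed: #4, #6, #7, #12, #13, #14, #15, #19.
Seated jurors 1–9: #1, #2, #3, #5, #8, #9, #10, #11, #16 (alternates #17, #18 not counted).
Of those, in District North: #1, #8 → 2.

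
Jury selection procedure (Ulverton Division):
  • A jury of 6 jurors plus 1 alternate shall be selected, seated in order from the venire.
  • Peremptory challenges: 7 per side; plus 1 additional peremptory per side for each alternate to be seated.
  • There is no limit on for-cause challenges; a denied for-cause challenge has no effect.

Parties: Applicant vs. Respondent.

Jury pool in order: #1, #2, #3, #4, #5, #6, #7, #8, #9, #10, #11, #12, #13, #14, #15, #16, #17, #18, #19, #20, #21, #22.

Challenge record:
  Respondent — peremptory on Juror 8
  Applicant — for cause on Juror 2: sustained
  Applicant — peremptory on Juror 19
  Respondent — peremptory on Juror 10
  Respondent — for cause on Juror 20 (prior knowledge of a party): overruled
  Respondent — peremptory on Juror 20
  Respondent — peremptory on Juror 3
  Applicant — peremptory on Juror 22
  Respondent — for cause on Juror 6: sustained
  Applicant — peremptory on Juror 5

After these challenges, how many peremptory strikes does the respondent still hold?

Respondent allotment: 7 base + 1 × 1 alternate = 8.
Respondent peremptories used: #8, #10, #20, #3 — 4 (for-cause on #20, #6 don't count).
Remaining: 8 − 4 = 4.

4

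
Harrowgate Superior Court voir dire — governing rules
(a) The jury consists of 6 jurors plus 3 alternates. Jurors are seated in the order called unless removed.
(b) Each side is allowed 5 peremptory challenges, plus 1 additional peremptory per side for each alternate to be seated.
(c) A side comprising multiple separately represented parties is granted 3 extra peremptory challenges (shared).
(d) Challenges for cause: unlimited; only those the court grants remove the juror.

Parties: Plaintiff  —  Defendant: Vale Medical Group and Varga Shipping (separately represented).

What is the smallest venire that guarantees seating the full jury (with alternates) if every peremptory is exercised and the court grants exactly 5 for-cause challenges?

33

Seats to fill: 6 + 3 alternates = 9.
Peremptories — Plaintiff: 5 + 1×3 = 8; Defendant: 5 + 1×3 + 3 = 11; total 19.
For-cause removals: 5.
Minimum venire: 9 + 19 + 5 = 33.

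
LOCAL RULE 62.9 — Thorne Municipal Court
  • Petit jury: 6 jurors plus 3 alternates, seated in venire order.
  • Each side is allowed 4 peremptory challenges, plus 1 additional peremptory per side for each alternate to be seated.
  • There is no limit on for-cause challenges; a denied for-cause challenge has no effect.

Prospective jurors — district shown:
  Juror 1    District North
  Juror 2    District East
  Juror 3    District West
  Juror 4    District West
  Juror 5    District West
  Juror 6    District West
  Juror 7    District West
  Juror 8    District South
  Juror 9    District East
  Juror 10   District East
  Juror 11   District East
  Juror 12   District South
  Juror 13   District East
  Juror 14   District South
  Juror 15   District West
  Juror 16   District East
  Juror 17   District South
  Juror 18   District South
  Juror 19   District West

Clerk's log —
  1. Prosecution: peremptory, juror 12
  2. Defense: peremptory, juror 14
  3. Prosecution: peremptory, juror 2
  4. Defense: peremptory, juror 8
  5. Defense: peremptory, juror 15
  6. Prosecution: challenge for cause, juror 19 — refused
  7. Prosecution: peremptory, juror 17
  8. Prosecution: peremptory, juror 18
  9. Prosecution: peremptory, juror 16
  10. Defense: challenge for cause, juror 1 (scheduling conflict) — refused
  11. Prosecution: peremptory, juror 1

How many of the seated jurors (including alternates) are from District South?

Removed: #1, #2, #8, #12, #14, #15, #16, #17, #18.
Seated (9 incl. alternates): #3, #4, #5, #6, #7, #9, #10, #11, #13.
None of those are in District South → 0.

0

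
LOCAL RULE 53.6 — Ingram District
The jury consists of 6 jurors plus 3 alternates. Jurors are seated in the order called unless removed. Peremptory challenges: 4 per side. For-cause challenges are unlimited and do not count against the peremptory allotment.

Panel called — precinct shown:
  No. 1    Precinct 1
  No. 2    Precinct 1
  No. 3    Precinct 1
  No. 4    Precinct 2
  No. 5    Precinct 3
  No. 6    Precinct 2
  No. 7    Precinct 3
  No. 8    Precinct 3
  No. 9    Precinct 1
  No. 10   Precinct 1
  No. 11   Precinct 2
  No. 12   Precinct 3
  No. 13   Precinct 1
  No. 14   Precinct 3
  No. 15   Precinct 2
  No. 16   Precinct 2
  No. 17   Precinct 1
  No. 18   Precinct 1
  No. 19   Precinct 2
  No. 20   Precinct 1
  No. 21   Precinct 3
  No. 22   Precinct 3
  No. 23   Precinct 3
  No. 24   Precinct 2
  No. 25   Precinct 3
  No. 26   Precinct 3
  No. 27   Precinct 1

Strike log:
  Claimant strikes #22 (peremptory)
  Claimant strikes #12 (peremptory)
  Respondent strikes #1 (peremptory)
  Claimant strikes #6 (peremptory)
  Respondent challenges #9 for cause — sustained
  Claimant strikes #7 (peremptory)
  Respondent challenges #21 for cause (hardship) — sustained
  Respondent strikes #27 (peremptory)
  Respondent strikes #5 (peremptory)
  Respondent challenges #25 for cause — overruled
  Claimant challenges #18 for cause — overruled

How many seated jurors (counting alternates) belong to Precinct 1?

4

Removed: #1, #5, #6, #7, #9, #12, #21, #22, #27.
Seated (9 incl. alternates): #2, #3, #4, #8, #10, #11, #13, #14, #15.
Of those, in Precinct 1: #2, #3, #10, #13 → 4.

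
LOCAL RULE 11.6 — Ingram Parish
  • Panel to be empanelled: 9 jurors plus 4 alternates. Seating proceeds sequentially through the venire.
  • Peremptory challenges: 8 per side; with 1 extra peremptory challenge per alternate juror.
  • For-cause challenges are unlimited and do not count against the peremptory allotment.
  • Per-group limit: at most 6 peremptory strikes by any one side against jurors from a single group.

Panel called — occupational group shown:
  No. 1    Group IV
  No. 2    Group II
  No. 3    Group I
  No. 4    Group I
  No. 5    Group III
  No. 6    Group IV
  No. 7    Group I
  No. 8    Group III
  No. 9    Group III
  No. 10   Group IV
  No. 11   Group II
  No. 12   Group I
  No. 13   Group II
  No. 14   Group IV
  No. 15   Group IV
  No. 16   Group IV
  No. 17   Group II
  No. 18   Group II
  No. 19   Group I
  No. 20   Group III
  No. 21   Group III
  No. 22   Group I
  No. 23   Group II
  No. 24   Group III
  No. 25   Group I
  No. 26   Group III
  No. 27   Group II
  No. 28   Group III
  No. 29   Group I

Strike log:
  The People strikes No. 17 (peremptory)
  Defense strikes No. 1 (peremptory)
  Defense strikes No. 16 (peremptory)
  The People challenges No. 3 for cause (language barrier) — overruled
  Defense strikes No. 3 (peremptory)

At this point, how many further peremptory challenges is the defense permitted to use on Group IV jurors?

Defense peremptories so far: #1, #16, #3 — 3 of 12 used, 9 left overall.
Against Group IV: #1, #16 — 2 used; per-group cap 6 leaves 4.
Binding limit: min(9, 4) = 4.

4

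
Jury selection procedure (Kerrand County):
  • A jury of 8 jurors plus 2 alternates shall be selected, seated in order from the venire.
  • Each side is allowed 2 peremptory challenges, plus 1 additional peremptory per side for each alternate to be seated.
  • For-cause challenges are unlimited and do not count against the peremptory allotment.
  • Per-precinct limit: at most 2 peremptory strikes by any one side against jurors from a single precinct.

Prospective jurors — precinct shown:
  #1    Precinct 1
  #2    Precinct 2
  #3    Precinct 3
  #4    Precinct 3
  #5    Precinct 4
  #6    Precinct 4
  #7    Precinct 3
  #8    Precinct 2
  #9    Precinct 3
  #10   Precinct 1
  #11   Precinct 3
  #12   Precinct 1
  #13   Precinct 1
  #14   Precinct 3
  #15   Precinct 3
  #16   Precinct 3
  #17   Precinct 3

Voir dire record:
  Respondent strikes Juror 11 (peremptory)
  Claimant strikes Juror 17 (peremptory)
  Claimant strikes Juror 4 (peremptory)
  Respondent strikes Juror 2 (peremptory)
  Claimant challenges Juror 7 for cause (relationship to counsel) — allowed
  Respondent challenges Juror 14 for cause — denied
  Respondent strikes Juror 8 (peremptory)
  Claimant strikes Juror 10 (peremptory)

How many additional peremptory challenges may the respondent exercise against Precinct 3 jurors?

Respondent peremptories so far: #11, #2, #8 — 3 of 4 used, 1 left overall.
Against Precinct 3: #11 — 1 used; per-precinct cap 2 leaves 1.
Binding limit: min(1, 1) = 1.

1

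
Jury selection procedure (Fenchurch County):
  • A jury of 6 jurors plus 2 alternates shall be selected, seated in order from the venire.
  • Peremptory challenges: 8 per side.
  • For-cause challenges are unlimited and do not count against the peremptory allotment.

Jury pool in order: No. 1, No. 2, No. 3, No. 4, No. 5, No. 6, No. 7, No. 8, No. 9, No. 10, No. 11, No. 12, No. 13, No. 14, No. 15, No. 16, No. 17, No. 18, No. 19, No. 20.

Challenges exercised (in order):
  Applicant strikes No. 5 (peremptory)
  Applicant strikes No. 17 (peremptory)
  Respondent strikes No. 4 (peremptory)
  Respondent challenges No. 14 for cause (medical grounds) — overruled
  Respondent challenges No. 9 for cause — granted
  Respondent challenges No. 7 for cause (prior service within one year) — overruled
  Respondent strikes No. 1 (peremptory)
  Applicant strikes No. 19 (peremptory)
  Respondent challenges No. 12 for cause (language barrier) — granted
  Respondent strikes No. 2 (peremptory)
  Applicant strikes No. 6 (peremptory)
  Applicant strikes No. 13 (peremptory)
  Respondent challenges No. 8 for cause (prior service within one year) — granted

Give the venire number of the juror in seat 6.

15

Removed: #1, #2, #4, #5, #6, #8, #9, #12, #13, #17, #19. (#7, #14 stay — for-cause denied.)
Seating in order: seats 1–6 → #3, #7, #10, #11, #14, #15; alternates → #16, #18.
So seat 6 is #15.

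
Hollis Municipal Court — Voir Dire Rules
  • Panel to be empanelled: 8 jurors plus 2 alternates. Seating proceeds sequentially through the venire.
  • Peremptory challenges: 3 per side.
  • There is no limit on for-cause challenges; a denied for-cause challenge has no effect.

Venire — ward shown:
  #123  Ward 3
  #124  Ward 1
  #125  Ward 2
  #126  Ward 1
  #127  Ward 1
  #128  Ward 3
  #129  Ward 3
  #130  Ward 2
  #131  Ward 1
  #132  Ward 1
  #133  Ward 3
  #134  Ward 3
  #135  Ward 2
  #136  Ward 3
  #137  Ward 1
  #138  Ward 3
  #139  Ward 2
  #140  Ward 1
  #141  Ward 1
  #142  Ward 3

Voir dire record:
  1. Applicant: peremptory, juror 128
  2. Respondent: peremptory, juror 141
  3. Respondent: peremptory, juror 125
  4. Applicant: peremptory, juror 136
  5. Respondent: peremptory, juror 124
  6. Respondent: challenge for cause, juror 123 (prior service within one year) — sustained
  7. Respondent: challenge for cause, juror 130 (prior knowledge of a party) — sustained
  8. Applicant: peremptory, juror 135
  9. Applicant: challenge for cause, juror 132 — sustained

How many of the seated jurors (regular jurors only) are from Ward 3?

4

Removed: #123, #124, #125, #128, #130, #132, #135, #136, #141.
Seated jurors 1–8: #126, #127, #129, #131, #133, #134, #137, #138 (alternates #139, #140 not counted).
Of those, in Ward 3: #129, #133, #134, #138 → 4.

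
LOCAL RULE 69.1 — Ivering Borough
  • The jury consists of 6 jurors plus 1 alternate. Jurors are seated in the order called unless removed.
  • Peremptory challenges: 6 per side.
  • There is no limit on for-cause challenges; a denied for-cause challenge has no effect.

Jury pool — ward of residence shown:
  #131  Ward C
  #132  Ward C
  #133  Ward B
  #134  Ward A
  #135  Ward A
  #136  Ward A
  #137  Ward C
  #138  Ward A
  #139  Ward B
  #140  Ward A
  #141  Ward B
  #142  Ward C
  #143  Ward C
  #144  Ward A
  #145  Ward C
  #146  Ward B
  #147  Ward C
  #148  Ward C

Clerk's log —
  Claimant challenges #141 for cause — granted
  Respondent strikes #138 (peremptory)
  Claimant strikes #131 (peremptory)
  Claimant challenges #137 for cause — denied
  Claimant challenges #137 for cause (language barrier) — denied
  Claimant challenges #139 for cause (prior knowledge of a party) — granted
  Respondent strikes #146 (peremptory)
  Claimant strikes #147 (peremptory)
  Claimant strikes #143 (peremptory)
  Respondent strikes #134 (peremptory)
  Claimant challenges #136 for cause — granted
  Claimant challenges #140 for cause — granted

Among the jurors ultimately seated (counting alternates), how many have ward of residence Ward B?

Removed: #131, #134, #136, #138, #139, #140, #141, #143, #146, #147.
Seated (7 incl. alternates): #132, #133, #135, #137, #142, #144, #145.
Of those, in Ward B: #133 → 1.

1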